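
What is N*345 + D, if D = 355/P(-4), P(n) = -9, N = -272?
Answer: -844915/9 ≈ -93880.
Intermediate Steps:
D = -355/9 (D = 355/(-9) = 355*(-⅑) = -355/9 ≈ -39.444)
N*345 + D = -272*345 - 355/9 = -93840 - 355/9 = -844915/9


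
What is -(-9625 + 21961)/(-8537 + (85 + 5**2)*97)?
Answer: -4112/711 ≈ -5.7834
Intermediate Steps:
-(-9625 + 21961)/(-8537 + (85 + 5**2)*97) = -12336/(-8537 + (85 + 25)*97) = -12336/(-8537 + 110*97) = -12336/(-8537 + 10670) = -12336/2133 = -1*4112/711 = -4112/711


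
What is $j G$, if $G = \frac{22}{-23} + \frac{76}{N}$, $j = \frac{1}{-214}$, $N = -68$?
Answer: $\frac{811}{83674} \approx 0.0096924$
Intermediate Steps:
$j = - \frac{1}{214} \approx -0.0046729$
$G = - \frac{811}{391}$ ($G = \frac{22}{-23} + \frac{76}{-68} = 22 \left(- \frac{1}{23}\right) + 76 \left(- \frac{1}{68}\right) = - \frac{22}{23} - \frac{19}{17} = - \frac{811}{391} \approx -2.0742$)
$j G = \left(- \frac{1}{214}\right) \left(- \frac{811}{391}\right) = \frac{811}{83674}$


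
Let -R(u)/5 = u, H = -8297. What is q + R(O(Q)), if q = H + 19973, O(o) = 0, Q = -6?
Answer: 11676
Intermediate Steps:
R(u) = -5*u
q = 11676 (q = -8297 + 19973 = 11676)
q + R(O(Q)) = 11676 - 5*0 = 11676 + 0 = 11676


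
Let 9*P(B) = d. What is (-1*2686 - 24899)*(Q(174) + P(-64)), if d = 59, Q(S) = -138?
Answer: 3625895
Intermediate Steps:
P(B) = 59/9 (P(B) = (1/9)*59 = 59/9)
(-1*2686 - 24899)*(Q(174) + P(-64)) = (-1*2686 - 24899)*(-138 + 59/9) = (-2686 - 24899)*(-1183/9) = -27585*(-1183/9) = 3625895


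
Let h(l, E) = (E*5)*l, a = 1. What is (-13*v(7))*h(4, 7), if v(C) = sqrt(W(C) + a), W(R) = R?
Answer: -3640*sqrt(2) ≈ -5147.7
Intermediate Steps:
h(l, E) = 5*E*l (h(l, E) = (5*E)*l = 5*E*l)
v(C) = sqrt(1 + C) (v(C) = sqrt(C + 1) = sqrt(1 + C))
(-13*v(7))*h(4, 7) = (-13*sqrt(1 + 7))*(5*7*4) = -26*sqrt(2)*140 = -3640*sqrt(2)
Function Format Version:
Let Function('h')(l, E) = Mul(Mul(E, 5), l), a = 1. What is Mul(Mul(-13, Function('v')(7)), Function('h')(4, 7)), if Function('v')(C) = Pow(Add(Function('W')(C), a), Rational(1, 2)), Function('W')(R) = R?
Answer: Mul(-3640, Pow(2, Rational(1, 2))) ≈ -5147.7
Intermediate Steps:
Function('h')(l, E) = Mul(5, E, l) (Function('h')(l, E) = Mul(Mul(5, E), l) = Mul(5, E, l))
Function('v')(C) = Pow(Add(1, C), Rational(1, 2)) (Function('v')(C) = Pow(Add(C, 1), Rational(1, 2)) = Pow(Add(1, C), Rational(1, 2)))
Mul(Mul(-13, Function('v')(7)), Function('h')(4, 7)) = Mul(Mul(-13, Pow(Add(1, 7), Rational(1, 2))), Mul(5, 7, 4)) = Mul(Mul(-13, Pow(8, Rational(1, 2))), 140) = Mul(Mul(-13, Mul(2, Pow(2, Rational(1, 2)))), 140) = Mul(Mul(-26, Pow(2, Rational(1, 2))), 140) = Mul(-3640, Pow(2, Rational(1, 2)))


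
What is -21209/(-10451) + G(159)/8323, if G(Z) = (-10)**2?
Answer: 25366801/12426239 ≈ 2.0414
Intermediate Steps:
G(Z) = 100
-21209/(-10451) + G(159)/8323 = -21209/(-10451) + 100/8323 = -21209*(-1/10451) + 100*(1/8323) = 21209/10451 + 100/8323 = 25366801/12426239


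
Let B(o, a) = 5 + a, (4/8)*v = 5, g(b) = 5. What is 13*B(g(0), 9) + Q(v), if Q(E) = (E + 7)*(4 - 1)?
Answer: 233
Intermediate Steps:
v = 10 (v = 2*5 = 10)
Q(E) = 21 + 3*E (Q(E) = (7 + E)*3 = 21 + 3*E)
13*B(g(0), 9) + Q(v) = 13*(5 + 9) + (21 + 3*10) = 13*14 + (21 + 30) = 182 + 51 = 233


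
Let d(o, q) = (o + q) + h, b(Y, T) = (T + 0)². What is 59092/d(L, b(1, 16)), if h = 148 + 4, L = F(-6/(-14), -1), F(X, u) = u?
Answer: 5372/37 ≈ 145.19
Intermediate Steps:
L = -1
h = 152
b(Y, T) = T²
d(o, q) = 152 + o + q (d(o, q) = (o + q) + 152 = 152 + o + q)
59092/d(L, b(1, 16)) = 59092/(152 - 1 + 16²) = 59092/(152 - 1 + 256) = 59092/407 = 59092*(1/407) = 5372/37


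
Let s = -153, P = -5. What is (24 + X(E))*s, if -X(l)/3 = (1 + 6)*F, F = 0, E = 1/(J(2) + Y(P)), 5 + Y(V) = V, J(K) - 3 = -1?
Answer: -3672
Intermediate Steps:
J(K) = 2 (J(K) = 3 - 1 = 2)
Y(V) = -5 + V
E = -⅛ (E = 1/(2 + (-5 - 5)) = 1/(2 - 10) = 1/(-8) = -⅛ ≈ -0.12500)
X(l) = 0 (X(l) = -3*(1 + 6)*0 = -21*0 = -3*0 = 0)
(24 + X(E))*s = (24 + 0)*(-153) = 24*(-153) = -3672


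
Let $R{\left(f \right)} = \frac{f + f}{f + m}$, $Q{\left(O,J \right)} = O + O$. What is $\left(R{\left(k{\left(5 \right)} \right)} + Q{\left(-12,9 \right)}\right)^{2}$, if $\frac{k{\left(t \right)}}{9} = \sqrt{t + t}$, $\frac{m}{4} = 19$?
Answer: $\frac{3653080164}{6165289} - \frac{82629936 \sqrt{10}}{6165289} \approx 550.14$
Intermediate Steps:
$m = 76$ ($m = 4 \cdot 19 = 76$)
$Q{\left(O,J \right)} = 2 O$
$k{\left(t \right)} = 9 \sqrt{2} \sqrt{t}$ ($k{\left(t \right)} = 9 \sqrt{t + t} = 9 \sqrt{2 t} = 9 \sqrt{2} \sqrt{t}$)
$R{\left(f \right)} = \frac{2 f}{76 + f}$ ($R{\left(f \right)} = \frac{f + f}{f + 76} = \frac{2 f}{76 + f}$)
$\left(R{\left(k{\left(5 \right)} \right)} + Q{\left(-12,9 \right)}\right)^{2} = \left(\frac{2 \cdot 9 \sqrt{2} \sqrt{5}}{76 + 9 \sqrt{2} \sqrt{5}} + 2 \left(-12\right)\right)^{2} = \left(\frac{2 \cdot 9 \sqrt{10}}{76 + 9 \sqrt{10}} - 24\right)^{2} = \left(\frac{18 \sqrt{10}}{76 + 9 \sqrt{10}} - 24\right)^{2} = \left(-24 + \frac{18 \sqrt{10}}{76 + 9 \sqrt{10}}\right)^{2}$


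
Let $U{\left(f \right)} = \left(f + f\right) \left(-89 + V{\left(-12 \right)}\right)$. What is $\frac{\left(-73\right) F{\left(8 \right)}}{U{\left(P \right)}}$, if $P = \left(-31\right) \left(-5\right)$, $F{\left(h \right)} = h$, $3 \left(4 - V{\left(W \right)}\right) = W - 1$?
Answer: $\frac{438}{18755} \approx 0.023354$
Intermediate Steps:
$V{\left(W \right)} = \frac{13}{3} - \frac{W}{3}$ ($V{\left(W \right)} = 4 - \frac{W - 1}{3} = 4 - \frac{-1 + W}{3} = 4 - \left(- \frac{1}{3} + \frac{W}{3}\right) = \frac{13}{3} - \frac{W}{3}$)
$P = 155$
$U{\left(f \right)} = - \frac{484 f}{3}$ ($U{\left(f \right)} = \left(f + f\right) \left(-89 + \left(\frac{13}{3} - -4\right)\right) = 2 f \left(-89 + \left(\frac{13}{3} + 4\right)\right) = 2 f \left(-89 + \frac{25}{3}\right) = 2 f \left(- \frac{242}{3}\right) = - \frac{484 f}{3}$)
$\frac{\left(-73\right) F{\left(8 \right)}}{U{\left(P \right)}} = \frac{\left(-73\right) 8}{\left(- \frac{484}{3}\right) 155} = - \frac{584}{- \frac{75020}{3}} = \left(-584\right) \left(- \frac{3}{75020}\right) = \frac{438}{18755}$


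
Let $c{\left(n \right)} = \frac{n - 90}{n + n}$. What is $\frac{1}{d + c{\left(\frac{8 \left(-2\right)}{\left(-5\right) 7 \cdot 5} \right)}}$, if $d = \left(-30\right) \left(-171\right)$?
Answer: $\frac{16}{74213} \approx 0.0002156$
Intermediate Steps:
$c{\left(n \right)} = \frac{-90 + n}{2 n}$
$d = 5130$
$\frac{1}{d + c{\left(\frac{8 \left(-2\right)}{\left(-5\right) 7 \cdot 5} \right)}} = \frac{1}{5130 + \frac{-90 + \frac{8 \left(-2\right)}{\left(-5\right) 7 \cdot 5}}{2 \frac{8 \left(-2\right)}{\left(-5\right) 7 \cdot 5}}} = \frac{1}{5130 + \frac{-90 - \frac{16}{\left(-35\right) 5}}{2 \left(- \frac{16}{\left(-35\right) 5}\right)}} = \frac{1}{5130 + \frac{-90 - \frac{16}{-175}}{2 \left(- \frac{16}{-175}\right)}} = \frac{1}{5130 + \frac{-90 - - \frac{16}{175}}{2 \left(\left(-16\right) \left(- \frac{1}{175}\right)\right)}} = \frac{1}{5130 + \frac{-90 + \frac{16}{175}}{2 \cdot \frac{16}{175}}} = \frac{1}{5130 + \frac{1}{2} \cdot \frac{175}{16} \left(- \frac{15734}{175}\right)} = \frac{1}{5130 - \frac{7867}{16}} = \frac{1}{\frac{74213}{16}} = \frac{16}{74213}$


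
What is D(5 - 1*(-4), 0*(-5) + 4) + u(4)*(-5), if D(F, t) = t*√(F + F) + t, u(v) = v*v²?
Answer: -316 + 12*√2 ≈ -299.03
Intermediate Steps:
u(v) = v³
D(F, t) = t + t*√2*√F (D(F, t) = t*√(2*F) + t = t*(√2*√F) + t = t*√2*√F + t = t + t*√2*√F)
D(5 - 1*(-4), 0*(-5) + 4) + u(4)*(-5) = (0*(-5) + 4)*(1 + √2*√(5 - 1*(-4))) + 4³*(-5) = (0 + 4)*(1 + √2*√(5 + 4)) + 64*(-5) = 4*(1 + √2*√9) - 320 = 4*(1 + √2*3) - 320 = 4*(1 + 3*√2) - 320 = (4 + 12*√2) - 320 = -316 + 12*√2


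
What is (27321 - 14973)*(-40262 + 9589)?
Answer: -378750204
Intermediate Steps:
(27321 - 14973)*(-40262 + 9589) = 12348*(-30673) = -378750204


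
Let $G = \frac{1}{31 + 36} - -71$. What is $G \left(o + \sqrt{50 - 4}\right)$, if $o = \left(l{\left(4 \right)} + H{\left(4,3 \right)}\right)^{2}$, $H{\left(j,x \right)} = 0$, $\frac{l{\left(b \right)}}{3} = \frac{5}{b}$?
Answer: $\frac{535275}{536} + \frac{4758 \sqrt{46}}{67} \approx 1480.3$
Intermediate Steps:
$l{\left(b \right)} = \frac{15}{b}$ ($l{\left(b \right)} = 3 \frac{5}{b} = \frac{15}{b}$)
$o = \frac{225}{16}$ ($o = \left(\frac{15}{4} + 0\right)^{2} = \left(\frac{15}{4}\right)^{2} = \frac{225}{16} \approx 14.063$)
$G = \frac{4758}{67}$ ($G = \frac{1}{67} + 71 = \frac{4758}{67} \approx 71.015$)
$G \left(o + \sqrt{50 - 4}\right) = \frac{4758 \left(\frac{225}{16} + \sqrt{50 - 4}\right)}{67} = \frac{4758 \left(\frac{225}{16} + \sqrt{46}\right)}{67} = \frac{535275}{536} + \frac{4758 \sqrt{46}}{67}$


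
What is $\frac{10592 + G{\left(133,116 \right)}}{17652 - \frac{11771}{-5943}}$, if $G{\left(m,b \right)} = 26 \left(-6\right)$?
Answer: $\frac{62021148}{104917607} \approx 0.59114$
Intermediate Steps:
$G{\left(m,b \right)} = -156$
$\frac{10592 + G{\left(133,116 \right)}}{17652 - \frac{11771}{-5943}} = \frac{10592 - 156}{17652 - \frac{11771}{-5943}} = \frac{10436}{17652 - - \frac{11771}{5943}} = \frac{10436}{17652 + \frac{11771}{5943}} = \frac{10436}{\frac{104917607}{5943}} = 10436 \cdot \frac{5943}{104917607} = \frac{62021148}{104917607}$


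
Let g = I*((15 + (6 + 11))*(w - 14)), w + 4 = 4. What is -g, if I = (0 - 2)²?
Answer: 1792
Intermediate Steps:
w = 0 (w = -4 + 4 = 0)
I = 4 (I = (-2)² = 4)
g = -1792 (g = 4*((15 + (6 + 11))*(0 - 14)) = 4*((15 + 17)*(-14)) = 4*(32*(-14)) = 4*(-448) = -1792)
-g = -1*(-1792) = 1792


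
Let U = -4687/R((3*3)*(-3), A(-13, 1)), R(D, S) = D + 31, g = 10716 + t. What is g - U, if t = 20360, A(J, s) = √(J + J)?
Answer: 128991/4 ≈ 32248.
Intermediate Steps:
A(J, s) = √2*√J (A(J, s) = √(2*J) = √2*√J)
g = 31076 (g = 10716 + 20360 = 31076)
R(D, S) = 31 + D
U = -4687/4 (U = -4687/(31 + (3*3)*(-3)) = -4687/(31 + 9*(-3)) = -4687/(31 - 27) = -4687/4 ≈ -1171.8)
g - U = 31076 - 1*(-4687/4) = 31076 + 4687/4 = 128991/4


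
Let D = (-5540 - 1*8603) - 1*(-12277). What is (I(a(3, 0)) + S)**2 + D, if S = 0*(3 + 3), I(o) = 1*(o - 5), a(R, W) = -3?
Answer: -1802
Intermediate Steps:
I(o) = -5 + o (I(o) = 1*(-5 + o) = -5 + o)
S = 0 (S = 0*6 = 0)
D = -1866 (D = (-5540 - 8603) + 12277 = -14143 + 12277 = -1866)
(I(a(3, 0)) + S)**2 + D = ((-5 - 3) + 0)**2 - 1866 = (-8 + 0)**2 - 1866 = (-8)**2 - 1866 = 64 - 1866 = -1802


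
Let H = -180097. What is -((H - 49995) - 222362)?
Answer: 452454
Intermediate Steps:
-((H - 49995) - 222362) = -((-180097 - 49995) - 222362) = -(-230092 - 222362) = -1*(-452454) = 452454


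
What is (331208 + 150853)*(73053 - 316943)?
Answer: -117569857290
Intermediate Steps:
(331208 + 150853)*(73053 - 316943) = 482061*(-243890) = -117569857290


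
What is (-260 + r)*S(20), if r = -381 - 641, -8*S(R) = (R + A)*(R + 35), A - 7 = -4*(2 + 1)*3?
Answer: -317295/4 ≈ -79324.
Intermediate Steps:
A = -29 (A = 7 - 4*(2 + 1)*3 = 7 - 4*3*3 = 7 - 12*3 = 7 - 36 = -29)
S(R) = -(-29 + R)*(35 + R)/8 (S(R) = -(R - 29)*(R + 35)/8 = -(-29 + R)*(35 + R)/8)
r = -1022
(-260 + r)*S(20) = (-260 - 1022)*(1015/8 - ¾*20 - ⅛*20²) = -1282*(1015/8 - 15 - ⅛*400) = -1282*(1015/8 - 15 - 50) = -1282*495/8 = -317295/4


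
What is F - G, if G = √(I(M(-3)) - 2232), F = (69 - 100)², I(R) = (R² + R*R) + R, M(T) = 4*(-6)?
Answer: 961 - 4*I*√69 ≈ 961.0 - 33.227*I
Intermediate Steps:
M(T) = -24
I(R) = R + 2*R² (I(R) = (R² + R²) + R = 2*R² + R = R + 2*R²)
F = 961 (F = (-31)² = 961)
G = 4*I*√69 (G = √(-24*(1 + 2*(-24)) - 2232) = √(-24*(1 - 48) - 2232) = √(-24*(-47) - 2232) = √(1128 - 2232) = √(-1104) = 4*I*√69 ≈ 33.227*I)
F - G = 961 - 4*I*√69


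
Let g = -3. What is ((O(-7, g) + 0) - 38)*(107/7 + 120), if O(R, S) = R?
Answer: -42615/7 ≈ -6087.9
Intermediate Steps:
((O(-7, g) + 0) - 38)*(107/7 + 120) = ((-7 + 0) - 38)*(107/7 + 120) = (-7 - 38)*(107*(⅐) + 120) = -45*(107/7 + 120) = -45*947/7 = -42615/7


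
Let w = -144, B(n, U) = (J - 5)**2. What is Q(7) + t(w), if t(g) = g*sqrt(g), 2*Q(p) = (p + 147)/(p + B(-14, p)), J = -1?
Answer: 77/43 - 1728*I ≈ 1.7907 - 1728.0*I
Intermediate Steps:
B(n, U) = 36 (B(n, U) = (-1 - 5)**2 = (-6)**2 = 36)
Q(p) = (147 + p)/(2*(36 + p)) (Q(p) = ((p + 147)/(p + 36))/2 = ((147 + p)/(36 + p))/2 = (147 + p)/(2*(36 + p)))
t(g) = g**(3/2)
Q(7) + t(w) = (147 + 7)/(2*(36 + 7)) + (-144)**(3/2) = (1/2)*154/43 - 1728*I = (1/2)*(1/43)*154 - 1728*I = 77/43 - 1728*I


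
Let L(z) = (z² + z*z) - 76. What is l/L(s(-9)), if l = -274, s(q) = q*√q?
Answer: 137/767 ≈ 0.17862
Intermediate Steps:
s(q) = q^(3/2)
L(z) = -76 + 2*z² (L(z) = (z² + z²) - 76 = 2*z² - 76 = -76 + 2*z²)
l/L(s(-9)) = -274/(-76 + 2*((-9)^(3/2))²) = -274/(-76 + 2*(-27*I)²) = -274/(-76 + 2*(-729)) = -274/(-76 - 1458) = -274/(-1534) = -274*(-1/1534) = 137/767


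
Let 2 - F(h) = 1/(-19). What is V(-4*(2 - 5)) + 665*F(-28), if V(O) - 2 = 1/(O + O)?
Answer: 32809/24 ≈ 1367.0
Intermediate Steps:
V(O) = 2 + 1/(2*O) (V(O) = 2 + 1/(O + O) = 2 + 1/(2*O))
F(h) = 39/19 (F(h) = 2 - 1/(-19) = 2 - 1*(-1/19) = 2 + 1/19 = 39/19)
V(-4*(2 - 5)) + 665*F(-28) = (2 + 1/(2*((-4*(2 - 5))))) + 665*(39/19) = (2 + 1/(2*((-4*(-3))))) + 1365 = (2 + (1/2)/12) + 1365 = (2 + (1/2)*(1/12)) + 1365 = (2 + 1/24) + 1365 = 49/24 + 1365 = 32809/24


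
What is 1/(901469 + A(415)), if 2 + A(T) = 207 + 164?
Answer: 1/901838 ≈ 1.1088e-6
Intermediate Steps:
A(T) = 369 (A(T) = -2 + (207 + 164) = -2 + 371 = 369)
1/(901469 + A(415)) = 1/(901469 + 369) = 1/901838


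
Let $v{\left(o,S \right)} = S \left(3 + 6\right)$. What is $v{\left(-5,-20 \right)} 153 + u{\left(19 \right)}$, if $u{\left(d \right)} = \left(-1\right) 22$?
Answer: $-27562$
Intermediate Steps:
$v{\left(o,S \right)} = 9 S$ ($v{\left(o,S \right)} = S 9 = 9 S$)
$u{\left(d \right)} = -22$
$v{\left(-5,-20 \right)} 153 + u{\left(19 \right)} = 9 \left(-20\right) 153 - 22 = \left(-180\right) 153 - 22 = -27540 - 22 = -27562$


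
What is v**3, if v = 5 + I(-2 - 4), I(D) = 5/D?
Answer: 15625/216 ≈ 72.338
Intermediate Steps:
v = 25/6 (v = 5 + 5/(-2 - 4) = 5 + 5/(-6) = 5 + 5*(-1/6) = 5 - 5/6 = 25/6 ≈ 4.1667)
v**3 = (25/6)**3 = 15625/216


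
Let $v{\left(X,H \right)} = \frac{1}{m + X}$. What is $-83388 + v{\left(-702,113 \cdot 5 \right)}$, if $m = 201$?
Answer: $- \frac{41777389}{501} \approx -83388.0$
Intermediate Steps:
$v{\left(X,H \right)} = \frac{1}{201 + X}$
$-83388 + v{\left(-702,113 \cdot 5 \right)} = -83388 + \frac{1}{201 - 702} = -83388 + \frac{1}{-501} = -83388 - \frac{1}{501} = - \frac{41777389}{501}$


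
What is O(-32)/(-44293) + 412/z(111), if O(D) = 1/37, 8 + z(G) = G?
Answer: 6555363/1638841 ≈ 4.0000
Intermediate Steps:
z(G) = -8 + G
O(D) = 1/37
O(-32)/(-44293) + 412/z(111) = (1/37)/(-44293) + 412/(-8 + 111) = (1/37)*(-1/44293) + 412/103 = -1/1638841 + 412*(1/103) = -1/1638841 + 4 = 6555363/1638841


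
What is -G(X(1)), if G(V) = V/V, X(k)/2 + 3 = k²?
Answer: -1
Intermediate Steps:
X(k) = -6 + 2*k²
G(V) = 1
-G(X(1)) = -1*1 = -1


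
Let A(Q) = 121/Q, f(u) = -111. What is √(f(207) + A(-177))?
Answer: 2*I*√874734/177 ≈ 10.568*I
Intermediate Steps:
√(f(207) + A(-177)) = √(-111 + 121/(-177)) = √(-111 + 121*(-1/177)) = √(-111 - 121/177) = √(-19768/177) = 2*I*√874734/177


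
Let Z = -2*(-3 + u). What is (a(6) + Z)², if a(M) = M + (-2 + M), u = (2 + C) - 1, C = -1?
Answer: 256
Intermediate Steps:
u = 0 (u = (2 - 1) - 1 = 1 - 1 = 0)
Z = 6 (Z = -2*(-3 + 0) = -2*(-3) = 6)
a(M) = -2 + 2*M
(a(6) + Z)² = ((-2 + 2*6) + 6)² = ((-2 + 12) + 6)² = (10 + 6)² = 16² = 256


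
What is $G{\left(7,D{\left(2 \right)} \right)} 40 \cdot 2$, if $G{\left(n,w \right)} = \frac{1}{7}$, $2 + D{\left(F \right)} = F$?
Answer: $\frac{80}{7} \approx 11.429$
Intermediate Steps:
$D{\left(F \right)} = -2 + F$
$G{\left(n,w \right)} = \frac{1}{7}$
$G{\left(7,D{\left(2 \right)} \right)} 40 \cdot 2 = \frac{1}{7} \cdot 40 \cdot 2 = \frac{40}{7} \cdot 2 = \frac{80}{7}$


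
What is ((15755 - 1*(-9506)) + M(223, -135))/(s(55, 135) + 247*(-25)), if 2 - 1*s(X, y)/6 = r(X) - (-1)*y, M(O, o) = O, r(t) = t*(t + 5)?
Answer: -25484/26773 ≈ -0.95185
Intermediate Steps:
r(t) = t*(5 + t)
s(X, y) = 12 - 6*y - 6*X*(5 + X) (s(X, y) = 12 - 6*(X*(5 + X) - (-1)*y) = 12 - 6*(X*(5 + X) + y) = 12 - 6*(y + X*(5 + X)) = 12 + (-6*y - 6*X*(5 + X)) = 12 - 6*y - 6*X*(5 + X))
((15755 - 1*(-9506)) + M(223, -135))/(s(55, 135) + 247*(-25)) = ((15755 - 1*(-9506)) + 223)/((12 - 6*135 - 6*55*(5 + 55)) + 247*(-25)) = ((15755 + 9506) + 223)/((12 - 810 - 6*55*60) - 6175) = (25261 + 223)/((12 - 810 - 19800) - 6175) = 25484/(-20598 - 6175) = 25484/(-26773) = 25484*(-1/26773) = -25484/26773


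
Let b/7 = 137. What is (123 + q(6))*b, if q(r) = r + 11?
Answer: 134260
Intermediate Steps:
q(r) = 11 + r
b = 959 (b = 7*137 = 959)
(123 + q(6))*b = (123 + (11 + 6))*959 = (123 + 17)*959 = 140*959 = 134260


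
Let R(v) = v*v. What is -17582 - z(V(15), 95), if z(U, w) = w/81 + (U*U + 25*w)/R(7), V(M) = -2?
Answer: -69980312/3969 ≈ -17632.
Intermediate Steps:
R(v) = v²
z(U, w) = U²/49 + 2074*w/3969 (z(U, w) = w/81 + (U*U + 25*w)/(7²) = w*(1/81) + (U² + 25*w)/49 = w/81 + (U² + 25*w)*(1/49) = w/81 + (U²/49 + 25*w/49) = U²/49 + 2074*w/3969)
-17582 - z(V(15), 95) = -17582 - ((1/49)*(-2)² + (2074/3969)*95) = -17582 - ((1/49)*4 + 197030/3969) = -17582 - (4/49 + 197030/3969) = -17582 - 1*197354/3969 = -17582 - 197354/3969 = -69980312/3969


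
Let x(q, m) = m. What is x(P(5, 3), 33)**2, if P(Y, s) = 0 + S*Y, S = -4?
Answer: 1089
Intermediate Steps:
P(Y, s) = -4*Y (P(Y, s) = 0 - 4*Y = -4*Y)
x(P(5, 3), 33)**2 = 33**2 = 1089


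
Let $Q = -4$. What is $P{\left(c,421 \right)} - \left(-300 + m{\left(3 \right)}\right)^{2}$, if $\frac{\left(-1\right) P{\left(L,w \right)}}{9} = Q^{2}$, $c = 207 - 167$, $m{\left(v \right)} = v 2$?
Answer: $-86580$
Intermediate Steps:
$m{\left(v \right)} = 2 v$
$c = 40$ ($c = 207 - 167 = 40$)
$P{\left(L,w \right)} = -144$ ($P{\left(L,w \right)} = - 9 \left(-4\right)^{2} = \left(-9\right) 16 = -144$)
$P{\left(c,421 \right)} - \left(-300 + m{\left(3 \right)}\right)^{2} = -144 - \left(-300 + 2 \cdot 3\right)^{2} = -144 - \left(-300 + 6\right)^{2} = -144 - \left(-294\right)^{2} = -144 - 86436 = -86580$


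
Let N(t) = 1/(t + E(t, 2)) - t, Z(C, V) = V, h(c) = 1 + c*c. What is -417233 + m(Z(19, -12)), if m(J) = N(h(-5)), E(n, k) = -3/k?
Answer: -20445689/49 ≈ -4.1726e+5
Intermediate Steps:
h(c) = 1 + c²
N(t) = 1/(-3/2 + t) - t (N(t) = 1/(t - 3/2) - t = 1/(-3/2 + t) - t)
m(J) = -1272/49 (m(J) = (2 - 2*(1 + (-5)²)² + 3*(1 + (-5)²))/(-3 + 2*(1 + (-5)²)) = (2 - 2*(1 + 25)² + 3*(1 + 25))/(-3 + 2*(1 + 25)) = (2 - 2*26² + 3*26)/(-3 + 2*26) = (2 - 2*676 + 78)/(-3 + 52) = (2 - 1352 + 78)/49 = (1/49)*(-1272) = -1272/49)
-417233 + m(Z(19, -12)) = -417233 - 1272/49 = -20445689/49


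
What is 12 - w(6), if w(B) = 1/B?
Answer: 71/6 ≈ 11.833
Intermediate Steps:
12 - w(6) = 12 - 1/6 = 12 - 1*⅙ = 12 - ⅙ = 71/6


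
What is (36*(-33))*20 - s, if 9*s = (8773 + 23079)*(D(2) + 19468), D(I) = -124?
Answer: -205452976/3 ≈ -6.8484e+7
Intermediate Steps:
s = 205381696/3 (s = ((8773 + 23079)*(-124 + 19468))/9 = (31852*19344)/9 = (1/9)*616145088 = 205381696/3 ≈ 6.8461e+7)
(36*(-33))*20 - s = (36*(-33))*20 - 1*205381696/3 = -1188*20 - 205381696/3 = -23760 - 205381696/3 = -205452976/3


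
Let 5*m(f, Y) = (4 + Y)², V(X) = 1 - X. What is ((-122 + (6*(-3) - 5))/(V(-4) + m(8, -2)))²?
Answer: 625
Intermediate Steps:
m(f, Y) = (4 + Y)²/5
((-122 + (6*(-3) - 5))/(V(-4) + m(8, -2)))² = ((-122 + (6*(-3) - 5))/((1 - 1*(-4)) + (4 - 2)²/5))² = ((-122 + (-18 - 5))/((1 + 4) + (⅕)*2²))² = ((-122 - 23)/(5 + (⅕)*4))² = (-145/(5 + ⅘))² = (-145/29/5)² = (-145*5/29)² = (-25)² = 625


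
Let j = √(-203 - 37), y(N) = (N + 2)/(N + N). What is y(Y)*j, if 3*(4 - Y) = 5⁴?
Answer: 1214*I*√15/613 ≈ 7.6702*I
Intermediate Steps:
Y = -613/3 (Y = 4 - ⅓*5⁴ = 4 - ⅓*625 = 4 - 625/3 = -613/3 ≈ -204.33)
y(N) = (2 + N)/(2*N) (y(N) = (2 + N)/((2*N)) = (2 + N)*(1/(2*N)) = (2 + N)/(2*N))
j = 4*I*√15 (j = √(-240) = 4*I*√15 ≈ 15.492*I)
y(Y)*j = ((2 - 613/3)/(2*(-613/3)))*(4*I*√15) = ((½)*(-3/613)*(-607/3))*(4*I*√15) = 607*(4*I*√15)/1226 = 1214*I*√15/613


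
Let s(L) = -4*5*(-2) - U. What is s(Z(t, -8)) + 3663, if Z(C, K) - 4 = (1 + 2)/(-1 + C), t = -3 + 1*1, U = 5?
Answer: 3698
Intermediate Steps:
t = -2 (t = -3 + 1 = -2)
Z(C, K) = 4 + 3/(-1 + C) (Z(C, K) = 4 + (1 + 2)/(-1 + C) = 4 + 3/(-1 + C))
s(L) = 35 (s(L) = -4*5*(-2) - 1*5 = -20*(-2) - 5 = 40 - 5 = 35)
s(Z(t, -8)) + 3663 = 35 + 3663 = 3698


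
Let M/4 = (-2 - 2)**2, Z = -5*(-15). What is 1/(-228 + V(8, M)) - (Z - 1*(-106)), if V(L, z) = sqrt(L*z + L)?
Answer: -2328803/12866 - sqrt(130)/25732 ≈ -181.00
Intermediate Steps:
Z = 75
M = 64 (M = 4*(-2 - 2)**2 = 4*(-4)**2 = 4*16 = 64)
V(L, z) = sqrt(L + L*z)
1/(-228 + V(8, M)) - (Z - 1*(-106)) = 1/(-228 + sqrt(8*(1 + 64))) - (75 - 1*(-106)) = 1/(-228 + sqrt(8*65)) - (75 + 106) = 1/(-228 + sqrt(520)) - 1*181 = 1/(-228 + 2*sqrt(130)) - 181 = -181 + 1/(-228 + 2*sqrt(130))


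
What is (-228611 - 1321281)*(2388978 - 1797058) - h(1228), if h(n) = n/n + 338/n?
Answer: -563291012601743/614 ≈ -9.1741e+11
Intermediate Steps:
h(n) = 1 + 338/n
(-228611 - 1321281)*(2388978 - 1797058) - h(1228) = (-228611 - 1321281)*(2388978 - 1797058) - (338 + 1228)/1228 = -1549892*591920 - 1566/1228 = -917412072640 - 1*783/614 = -917412072640 - 783/614 = -563291012601743/614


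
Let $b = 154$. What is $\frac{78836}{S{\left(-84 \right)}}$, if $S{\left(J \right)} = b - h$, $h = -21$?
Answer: $\frac{78836}{175} \approx 450.49$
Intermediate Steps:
$S{\left(J \right)} = 175$ ($S{\left(J \right)} = 154 - -21 = 154 + 21 = 175$)
$\frac{78836}{S{\left(-84 \right)}} = \frac{78836}{175}$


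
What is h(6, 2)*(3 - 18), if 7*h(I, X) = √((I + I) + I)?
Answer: -45*√2/7 ≈ -9.0914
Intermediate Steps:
h(I, X) = √3*√I/7 (h(I, X) = √((I + I) + I)/7 = √(2*I + I)/7 = √(3*I)/7 = (√3*√I)/7 = √3*√I/7)
h(6, 2)*(3 - 18) = (√3*√6/7)*(3 - 18) = (3*√2/7)*(-15) = -45*√2/7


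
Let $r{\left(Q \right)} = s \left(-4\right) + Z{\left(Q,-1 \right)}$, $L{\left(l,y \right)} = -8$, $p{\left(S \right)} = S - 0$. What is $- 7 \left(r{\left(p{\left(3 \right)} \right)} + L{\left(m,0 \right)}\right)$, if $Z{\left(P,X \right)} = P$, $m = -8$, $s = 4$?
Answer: $147$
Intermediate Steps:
$p{\left(S \right)} = S$ ($p{\left(S \right)} = S + 0 = S$)
$r{\left(Q \right)} = -16 + Q$ ($r{\left(Q \right)} = 4 \left(-4\right) + Q = -16 + Q$)
$- 7 \left(r{\left(p{\left(3 \right)} \right)} + L{\left(m,0 \right)}\right) = - 7 \left(\left(-16 + 3\right) - 8\right) = - 7 \left(-13 - 8\right) = \left(-7\right) \left(-21\right) = 147$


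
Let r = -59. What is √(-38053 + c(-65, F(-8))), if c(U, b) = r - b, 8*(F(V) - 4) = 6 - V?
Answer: I*√152471/2 ≈ 195.24*I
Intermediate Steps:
F(V) = 19/4 - V/8 (F(V) = 4 + (6 - V)/8 = 4 + (¾ - V/8) = 19/4 - V/8)
c(U, b) = -59 - b
√(-38053 + c(-65, F(-8))) = √(-38053 + (-59 - (19/4 - ⅛*(-8)))) = √(-38053 + (-59 - (19/4 + 1))) = √(-38053 + (-59 - 1*23/4)) = √(-38053 + (-59 - 23/4)) = √(-38053 - 259/4) = √(-152471/4) = I*√152471/2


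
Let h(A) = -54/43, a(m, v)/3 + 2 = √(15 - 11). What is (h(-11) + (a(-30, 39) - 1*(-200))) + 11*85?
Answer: 48751/43 ≈ 1133.7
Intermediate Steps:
a(m, v) = 0 (a(m, v) = -6 + 3*√(15 - 11) = -6 + 3*√4 = -6 + 3*2 = -6 + 6 = 0)
h(A) = -54/43 (h(A) = -54*1/43 = -54/43)
(h(-11) + (a(-30, 39) - 1*(-200))) + 11*85 = (-54/43 + (0 - 1*(-200))) + 11*85 = (-54/43 + (0 + 200)) + 935 = (-54/43 + 200) + 935 = 8546/43 + 935 = 48751/43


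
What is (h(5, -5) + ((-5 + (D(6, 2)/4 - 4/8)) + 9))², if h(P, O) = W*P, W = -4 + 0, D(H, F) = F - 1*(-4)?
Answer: 225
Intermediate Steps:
D(H, F) = 4 + F (D(H, F) = F + 4 = 4 + F)
W = -4
h(P, O) = -4*P
(h(5, -5) + ((-5 + (D(6, 2)/4 - 4/8)) + 9))² = (-4*5 + ((-5 + ((4 + 2)/4 - 4/8)) + 9))² = (-20 + ((-5 + (6*(¼) - 4*⅛)) + 9))² = (-20 + ((-5 + (3/2 - ½)) + 9))² = (-20 + ((-5 + 1) + 9))² = (-20 + (-4 + 9))² = (-20 + 5)² = (-15)² = 225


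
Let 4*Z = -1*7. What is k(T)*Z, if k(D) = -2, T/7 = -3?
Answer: 7/2 ≈ 3.5000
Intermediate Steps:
T = -21 (T = 7*(-3) = -21)
Z = -7/4 (Z = (-1*7)/4 = (1/4)*(-7) = -7/4 ≈ -1.7500)
k(T)*Z = -2*(-7/4) = 7/2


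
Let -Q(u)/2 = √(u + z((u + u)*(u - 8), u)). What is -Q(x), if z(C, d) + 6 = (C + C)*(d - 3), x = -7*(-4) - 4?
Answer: 6*√3586 ≈ 359.30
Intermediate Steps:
x = 24 (x = 28 - 4 = 24)
z(C, d) = -6 + 2*C*(-3 + d) (z(C, d) = -6 + (C + C)*(d - 3) = -6 + (2*C)*(-3 + d) = -6 + 2*C*(-3 + d))
Q(u) = -2*√(-6 + u - 12*u*(-8 + u) + 4*u²*(-8 + u)) (Q(u) = -2*√(u + (-6 - 6*(u + u)*(u - 8) + 2*((u + u)*(u - 8))*u)) = -2*√(u + (-6 - 6*2*u*(-8 + u) + 2*((2*u)*(-8 + u))*u)) = -2*√(u + (-6 - 12*u*(-8 + u) + 2*(2*u*(-8 + u))*u)) = -2*√(u + (-6 - 12*u*(-8 + u) + 4*u²*(-8 + u))) = -2*√(-6 + u - 12*u*(-8 + u) + 4*u²*(-8 + u)))
-Q(x) = -(-2)*√(-6 - 44*24² + 4*24³ + 97*24) = -(-2)*√(-6 - 44*576 + 4*13824 + 2328) = -(-2)*√(-6 - 25344 + 55296 + 2328) = -(-2)*√32274 = -(-2)*3*√3586 = -(-6)*√3586 = 6*√3586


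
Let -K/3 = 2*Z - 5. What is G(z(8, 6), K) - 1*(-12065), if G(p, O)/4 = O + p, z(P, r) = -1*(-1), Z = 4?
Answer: 12033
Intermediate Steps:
z(P, r) = 1
K = -9 (K = -3*(2*4 - 5) = -3*(8 - 5) = -3*3 = -9)
G(p, O) = 4*O + 4*p (G(p, O) = 4*(O + p) = 4*O + 4*p)
G(z(8, 6), K) - 1*(-12065) = (4*(-9) + 4*1) - 1*(-12065) = (-36 + 4) + 12065 = -32 + 12065 = 12033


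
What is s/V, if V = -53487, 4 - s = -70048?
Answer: -70052/53487 ≈ -1.3097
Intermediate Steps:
s = 70052 (s = 4 - 1*(-70048) = 4 + 70048 = 70052)
s/V = 70052/(-53487) = 70052*(-1/53487) = -70052/53487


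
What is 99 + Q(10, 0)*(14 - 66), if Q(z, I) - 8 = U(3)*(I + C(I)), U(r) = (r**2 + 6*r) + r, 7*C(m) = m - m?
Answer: -317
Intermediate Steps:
C(m) = 0 (C(m) = (m - m)/7 = (1/7)*0 = 0)
U(r) = r**2 + 7*r
Q(z, I) = 8 + 30*I (Q(z, I) = 8 + (3*(7 + 3))*(I + 0) = 8 + (3*10)*I = 8 + 30*I)
99 + Q(10, 0)*(14 - 66) = 99 + (8 + 30*0)*(14 - 66) = 99 + (8 + 0)*(-52) = 99 + 8*(-52) = 99 - 416 = -317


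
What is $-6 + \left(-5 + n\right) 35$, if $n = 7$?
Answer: $64$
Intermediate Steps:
$-6 + \left(-5 + n\right) 35 = -6 + \left(-5 + 7\right) 35 = -6 + 2 \cdot 35 = -6 + 70 = 64$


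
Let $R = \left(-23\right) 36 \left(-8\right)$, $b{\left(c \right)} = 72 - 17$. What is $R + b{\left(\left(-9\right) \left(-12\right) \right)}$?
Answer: $6679$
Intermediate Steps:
$b{\left(c \right)} = 55$
$R = 6624$ ($R = \left(-828\right) \left(-8\right) = 6624$)
$R + b{\left(\left(-9\right) \left(-12\right) \right)} = 6624 + 55 = 6679$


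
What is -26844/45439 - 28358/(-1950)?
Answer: 618106681/44303025 ≈ 13.952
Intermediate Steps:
-26844/45439 - 28358/(-1950) = -26844*1/45439 - 28358*(-1/1950) = -26844/45439 + 14179/975 = 618106681/44303025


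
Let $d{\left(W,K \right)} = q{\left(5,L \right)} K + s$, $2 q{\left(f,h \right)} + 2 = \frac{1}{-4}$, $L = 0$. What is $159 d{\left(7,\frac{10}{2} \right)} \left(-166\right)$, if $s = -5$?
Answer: $\frac{1121745}{4} \approx 2.8044 \cdot 10^{5}$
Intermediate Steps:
$q{\left(f,h \right)} = - \frac{9}{8}$ ($q{\left(f,h \right)} = -1 + \frac{1}{2 \left(-4\right)} = -1 + \frac{1}{2} \left(- \frac{1}{4}\right) = -1 - \frac{1}{8} = - \frac{9}{8}$)
$d{\left(W,K \right)} = -5 - \frac{9 K}{8}$ ($d{\left(W,K \right)} = - \frac{9 K}{8} - 5 = -5 - \frac{9 K}{8}$)
$159 d{\left(7,\frac{10}{2} \right)} \left(-166\right) = 159 \left(-5 - \frac{9 \cdot \frac{10}{2}}{8}\right) \left(-166\right) = 159 \left(-5 - \frac{9 \cdot 10 \cdot \frac{1}{2}}{8}\right) \left(-166\right) = 159 \left(-5 - \frac{45}{8}\right) \left(-166\right) = 159 \left(- \frac{85}{8}\right) \left(-166\right) = \left(- \frac{13515}{8}\right) \left(-166\right) = \frac{1121745}{4}$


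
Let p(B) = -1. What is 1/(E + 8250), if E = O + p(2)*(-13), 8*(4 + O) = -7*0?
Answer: 1/8259 ≈ 0.00012108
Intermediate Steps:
O = -4 (O = -4 + (-7*0)/8 = -4 + (⅛)*0 = -4 + 0 = -4)
E = 9 (E = -4 - 1*(-13) = -4 + 13 = 9)
1/(E + 8250) = 1/(9 + 8250) = 1/8259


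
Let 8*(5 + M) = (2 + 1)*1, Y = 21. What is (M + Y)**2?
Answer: 17161/64 ≈ 268.14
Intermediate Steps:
M = -37/8 (M = -5 + ((2 + 1)*1)/8 = -5 + (3*1)/8 = -5 + (1/8)*3 = -5 + 3/8 = -37/8 ≈ -4.6250)
(M + Y)**2 = (-37/8 + 21)**2 = (131/8)**2 = 17161/64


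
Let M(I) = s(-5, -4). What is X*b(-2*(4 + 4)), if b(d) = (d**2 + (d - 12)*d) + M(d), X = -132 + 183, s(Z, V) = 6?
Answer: 36210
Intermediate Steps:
M(I) = 6
X = 51
b(d) = 6 + d**2 + d*(-12 + d) (b(d) = (d**2 + (d - 12)*d) + 6 = (d**2 + (-12 + d)*d) + 6 = (d**2 + d*(-12 + d)) + 6 = 6 + d**2 + d*(-12 + d))
X*b(-2*(4 + 4)) = 51*(6 - (-24)*(4 + 4) + 2*(-2*(4 + 4))**2) = 51*(6 - (-24)*8 + 2*(-2*8)**2) = 51*(6 - 12*(-16) + 2*(-16)**2) = 51*(6 + 192 + 2*256) = 51*(6 + 192 + 512) = 51*710 = 36210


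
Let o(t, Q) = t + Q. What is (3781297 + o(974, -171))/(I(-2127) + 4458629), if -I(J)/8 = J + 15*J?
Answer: 756420/946177 ≈ 0.79945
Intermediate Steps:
o(t, Q) = Q + t
I(J) = -128*J (I(J) = -8*(J + 15*J) = -128*J)
(3781297 + o(974, -171))/(I(-2127) + 4458629) = (3781297 + (-171 + 974))/(-128*(-2127) + 4458629) = (3781297 + 803)/(272256 + 4458629) = 3782100/4730885 = 3782100*(1/4730885) = 756420/946177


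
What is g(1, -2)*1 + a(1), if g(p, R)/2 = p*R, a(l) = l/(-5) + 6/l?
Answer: 9/5 ≈ 1.8000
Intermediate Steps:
a(l) = 6/l - l/5 (a(l) = l*(-⅕) + 6/l = -l/5 + 6/l = 6/l - l/5)
g(p, R) = 2*R*p (g(p, R) = 2*(p*R) = 2*(R*p) = 2*R*p)
g(1, -2)*1 + a(1) = (2*(-2)*1)*1 + (6/1 - ⅕*1) = -4*1 + (6*1 - ⅕) = -4 + (6 - ⅕) = -4 + 29/5 = 9/5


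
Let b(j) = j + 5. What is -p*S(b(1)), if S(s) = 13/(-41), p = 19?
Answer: 247/41 ≈ 6.0244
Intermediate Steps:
b(j) = 5 + j
S(s) = -13/41 (S(s) = 13*(-1/41) = -13/41)
-p*S(b(1)) = -19*(-13)/41 = -1*(-247/41) = 247/41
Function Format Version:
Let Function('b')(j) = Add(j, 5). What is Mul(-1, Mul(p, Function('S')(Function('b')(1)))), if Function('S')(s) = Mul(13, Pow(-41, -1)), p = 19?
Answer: Rational(247, 41) ≈ 6.0244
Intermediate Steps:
Function('b')(j) = Add(5, j)
Function('S')(s) = Rational(-13, 41) (Function('S')(s) = Mul(13, Rational(-1, 41)) = Rational(-13, 41))
Mul(-1, Mul(p, Function('S')(Function('b')(1)))) = Mul(-1, Mul(19, Rational(-13, 41))) = Mul(-1, Rational(-247, 41)) = Rational(247, 41)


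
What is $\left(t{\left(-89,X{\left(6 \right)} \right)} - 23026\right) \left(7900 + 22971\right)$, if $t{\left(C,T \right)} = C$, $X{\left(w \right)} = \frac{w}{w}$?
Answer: $-713583165$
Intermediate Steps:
$X{\left(w \right)} = 1$
$\left(t{\left(-89,X{\left(6 \right)} \right)} - 23026\right) \left(7900 + 22971\right) = \left(-89 - 23026\right) \left(7900 + 22971\right) = \left(-23115\right) 30871 = -713583165$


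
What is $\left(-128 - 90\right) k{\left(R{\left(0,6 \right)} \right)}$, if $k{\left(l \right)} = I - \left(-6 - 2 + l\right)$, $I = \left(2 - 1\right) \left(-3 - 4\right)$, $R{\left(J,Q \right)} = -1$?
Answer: $-436$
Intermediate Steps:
$I = -7$ ($I = 1 \left(-7\right) = -7$)
$k{\left(l \right)} = 1 - l$ ($k{\left(l \right)} = -7 - \left(-6 - 2 + l\right) = -7 - \left(-8 + l\right) = 1 - l$)
$\left(-128 - 90\right) k{\left(R{\left(0,6 \right)} \right)} = \left(-128 - 90\right) \left(1 - -1\right) = - 218 \left(1 + 1\right) = \left(-218\right) 2 = -436$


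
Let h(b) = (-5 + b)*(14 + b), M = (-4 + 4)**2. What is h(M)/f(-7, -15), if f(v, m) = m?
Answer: 14/3 ≈ 4.6667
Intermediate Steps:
M = 0 (M = 0**2 = 0)
h(M)/f(-7, -15) = (-70 + 0**2 + 9*0)/(-15) = (-70 + 0 + 0)*(-1/15) = -70*(-1/15) = 14/3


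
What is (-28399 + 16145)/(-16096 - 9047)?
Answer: 12254/25143 ≈ 0.48737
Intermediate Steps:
(-28399 + 16145)/(-16096 - 9047) = -12254/(-25143) = -12254*(-1/25143) = 12254/25143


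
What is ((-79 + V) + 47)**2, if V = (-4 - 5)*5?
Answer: 5929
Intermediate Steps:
V = -45 (V = -9*5 = -45)
((-79 + V) + 47)**2 = ((-79 - 45) + 47)**2 = (-124 + 47)**2 = (-77)**2 = 5929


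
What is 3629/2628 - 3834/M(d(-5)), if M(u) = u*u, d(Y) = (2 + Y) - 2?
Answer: -9985027/65700 ≈ -151.98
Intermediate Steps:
d(Y) = Y
M(u) = u**2
3629/2628 - 3834/M(d(-5)) = 3629/2628 - 3834/((-5)**2) = 3629*(1/2628) - 3834/25 = 3629/2628 - 3834*1/25 = 3629/2628 - 3834/25 = -9985027/65700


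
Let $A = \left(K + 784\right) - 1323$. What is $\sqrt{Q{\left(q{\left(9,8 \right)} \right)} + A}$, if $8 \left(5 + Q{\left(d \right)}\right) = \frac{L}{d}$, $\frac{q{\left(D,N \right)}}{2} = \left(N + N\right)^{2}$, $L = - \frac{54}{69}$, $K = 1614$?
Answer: $\frac{\sqrt{2318458466}}{1472} \approx 32.711$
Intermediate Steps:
$A = 1075$ ($A = \left(1614 + 784\right) - 1323 = 2398 - 1323 = 1075$)
$L = - \frac{18}{23}$ ($L = \left(-54\right) \frac{1}{69} = - \frac{18}{23} \approx -0.78261$)
$q{\left(D,N \right)} = 8 N^{2}$ ($q{\left(D,N \right)} = 2 \left(N + N\right)^{2} = 2 \left(2 N\right)^{2} = 2 \cdot 4 N^{2} = 8 N^{2}$)
$Q{\left(d \right)} = -5 - \frac{9}{92 d}$ ($Q{\left(d \right)} = -5 + \frac{\left(- \frac{18}{23}\right) \frac{1}{d}}{8} = -5 - \frac{9}{92 d}$)
$\sqrt{Q{\left(q{\left(9,8 \right)} \right)} + A} = \sqrt{\left(-5 - \frac{9}{92 \cdot 8 \cdot 8^{2}}\right) + 1075} = \sqrt{\left(-5 - \frac{9}{92 \cdot 8 \cdot 64}\right) + 1075} = \sqrt{\left(-5 - \frac{9}{92 \cdot 512}\right) + 1075} = \sqrt{\left(-5 - \frac{9}{47104}\right) + 1075} = \sqrt{- \frac{235529}{47104} + 1075} = \sqrt{\frac{50401271}{47104}} = \frac{\sqrt{2318458466}}{1472}$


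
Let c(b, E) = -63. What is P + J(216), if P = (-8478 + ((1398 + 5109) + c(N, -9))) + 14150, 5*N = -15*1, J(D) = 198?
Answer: 12314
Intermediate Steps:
N = -3 (N = (-15*1)/5 = (⅕)*(-15) = -3)
P = 12116 (P = (-8478 + ((1398 + 5109) - 63)) + 14150 = (-8478 + (6507 - 63)) + 14150 = (-8478 + 6444) + 14150 = -2034 + 14150 = 12116)
P + J(216) = 12116 + 198 = 12314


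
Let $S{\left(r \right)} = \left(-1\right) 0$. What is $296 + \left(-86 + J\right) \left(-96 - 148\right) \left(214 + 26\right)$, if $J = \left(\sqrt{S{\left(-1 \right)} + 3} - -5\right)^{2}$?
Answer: $3396776 - 585600 \sqrt{3} \approx 2.3825 \cdot 10^{6}$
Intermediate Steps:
$S{\left(r \right)} = 0$
$J = \left(5 + \sqrt{3}\right)^{2}$ ($J = \left(\sqrt{0 + 3} - -5\right)^{2} = \left(\sqrt{3} + 5\right)^{2} = \left(5 + \sqrt{3}\right)^{2} \approx 45.32$)
$296 + \left(-86 + J\right) \left(-96 - 148\right) \left(214 + 26\right) = 296 + \left(-86 + \left(5 + \sqrt{3}\right)^{2}\right) \left(-96 - 148\right) \left(214 + 26\right) = 296 + \left(-86 + \left(5 + \sqrt{3}\right)^{2}\right) \left(-244\right) 240 = 296 + \left(20984 - 244 \left(5 + \sqrt{3}\right)^{2}\right) 240 = 296 + \left(5036160 - 58560 \left(5 + \sqrt{3}\right)^{2}\right) = 5036456 - 58560 \left(5 + \sqrt{3}\right)^{2}$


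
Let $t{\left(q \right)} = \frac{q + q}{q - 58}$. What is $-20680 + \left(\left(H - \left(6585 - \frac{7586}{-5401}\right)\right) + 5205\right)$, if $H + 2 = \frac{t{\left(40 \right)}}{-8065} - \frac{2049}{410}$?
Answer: $- \frac{709423856390813}{32146589970} \approx -22068.0$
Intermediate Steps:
$t{\left(q \right)} = \frac{2 q}{-58 + q}$
$H = - \frac{41645993}{5951970}$ ($H = -2 - \left(\frac{2049}{410} - \frac{2 \cdot 40 \frac{1}{-58 + 40}}{-8065}\right) = -2 - \left(\frac{2049}{410} - 2 \cdot 40 \frac{1}{-18} \left(- \frac{1}{8065}\right)\right) = -2 - \left(\frac{2049}{410} - 2 \cdot 40 \left(- \frac{1}{18}\right) \left(- \frac{1}{8065}\right)\right) = -2 - \frac{29742053}{5951970} = - \frac{41645993}{5951970} \approx -6.997$)
$-20680 + \left(\left(H - \left(6585 - \frac{7586}{-5401}\right)\right) + 5205\right) = -20680 + \left(\left(- \frac{41645993}{5951970} - \left(6585 - \frac{7586}{-5401}\right)\right) + 5205\right) = -20680 + \left(\left(- \frac{41645993}{5951970} + \left(7586 \left(- \frac{1}{5401}\right) - 6585\right)\right) + 5205\right) = -20680 + \left(\left(- \frac{41645993}{5951970} - \frac{35573171}{5401}\right) + 5205\right) = -20680 + \left(- \frac{211955376605063}{32146589970} + 5205\right) = -20680 - \frac{44632375811213}{32146589970} = - \frac{709423856390813}{32146589970}$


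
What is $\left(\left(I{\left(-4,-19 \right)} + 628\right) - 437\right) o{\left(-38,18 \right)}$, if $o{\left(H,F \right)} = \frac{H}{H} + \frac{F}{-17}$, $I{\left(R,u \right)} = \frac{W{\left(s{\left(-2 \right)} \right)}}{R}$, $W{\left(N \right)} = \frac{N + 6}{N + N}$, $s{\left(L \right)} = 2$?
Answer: $- \frac{381}{34} \approx -11.206$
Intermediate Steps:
$W{\left(N \right)} = \frac{6 + N}{2 N}$
$I{\left(R,u \right)} = \frac{2}{R}$ ($I{\left(R,u \right)} = \frac{\frac{1}{2} \cdot \frac{1}{2} \left(6 + 2\right)}{R} = \frac{\frac{1}{2} \cdot \frac{1}{2} \cdot 8}{R} = \frac{2}{R}$)
$o{\left(H,F \right)} = 1 - \frac{F}{17}$ ($o{\left(H,F \right)} = 1 + F \left(- \frac{1}{17}\right) = 1 - \frac{F}{17}$)
$\left(\left(I{\left(-4,-19 \right)} + 628\right) - 437\right) o{\left(-38,18 \right)} = \left(\left(\frac{2}{-4} + 628\right) - 437\right) \left(1 - \frac{18}{17}\right) = \left(\left(2 \left(- \frac{1}{4}\right) + 628\right) - 437\right) \left(1 - \frac{18}{17}\right) = \left(\left(- \frac{1}{2} + 628\right) - 437\right) \left(- \frac{1}{17}\right) = \left(\frac{1255}{2} - 437\right) \left(- \frac{1}{17}\right) = \frac{381}{2} \left(- \frac{1}{17}\right) = - \frac{381}{34}$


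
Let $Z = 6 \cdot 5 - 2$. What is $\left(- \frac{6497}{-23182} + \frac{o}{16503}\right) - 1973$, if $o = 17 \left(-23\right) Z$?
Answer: $- \frac{754962209803}{382572546} \approx -1973.4$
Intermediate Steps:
$Z = 28$ ($Z = 30 - 2 = 28$)
$o = -10948$ ($o = 17 \left(-23\right) 28 = \left(-391\right) 28 = -10948$)
$\left(- \frac{6497}{-23182} + \frac{o}{16503}\right) - 1973 = \left(- \frac{6497}{-23182} - \frac{10948}{16503}\right) - 1973 = \left(\left(-6497\right) \left(- \frac{1}{23182}\right) - \frac{10948}{16503}\right) - 1973 = \left(\frac{6497}{23182} - \frac{10948}{16503}\right) - 1973 = - \frac{146576545}{382572546} - 1973 = - \frac{754962209803}{382572546}$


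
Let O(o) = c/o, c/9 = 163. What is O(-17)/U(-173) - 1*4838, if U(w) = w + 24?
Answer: -12253187/2533 ≈ -4837.4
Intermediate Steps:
c = 1467 (c = 9*163 = 1467)
U(w) = 24 + w
O(o) = 1467/o
O(-17)/U(-173) - 1*4838 = (1467/(-17))/(24 - 173) - 1*4838 = (1467*(-1/17))/(-149) - 4838 = -1467/17*(-1/149) - 4838 = 1467/2533 - 4838 = -12253187/2533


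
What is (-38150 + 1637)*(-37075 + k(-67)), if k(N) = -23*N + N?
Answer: 1299899313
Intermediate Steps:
k(N) = -22*N
(-38150 + 1637)*(-37075 + k(-67)) = (-38150 + 1637)*(-37075 - 22*(-67)) = -36513*(-37075 + 1474) = -36513*(-35601) = 1299899313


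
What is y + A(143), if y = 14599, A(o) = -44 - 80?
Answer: 14475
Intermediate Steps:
A(o) = -124
y + A(143) = 14599 - 124 = 14475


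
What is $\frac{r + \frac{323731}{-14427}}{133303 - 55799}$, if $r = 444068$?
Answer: $\frac{6406245305}{1118150208} \approx 5.7293$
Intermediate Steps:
$\frac{r + \frac{323731}{-14427}}{133303 - 55799} = \frac{444068 + \frac{323731}{-14427}}{133303 - 55799} = \frac{444068 + 323731 \left(- \frac{1}{14427}\right)}{77504} = \left(444068 - \frac{323731}{14427}\right) \frac{1}{77504} = \frac{6406245305}{14427} \cdot \frac{1}{77504} = \frac{6406245305}{1118150208}$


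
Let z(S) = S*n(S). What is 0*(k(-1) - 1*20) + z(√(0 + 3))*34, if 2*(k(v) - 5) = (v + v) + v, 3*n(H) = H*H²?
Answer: 102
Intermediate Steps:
n(H) = H³/3 (n(H) = (H*H²)/3 = H³/3)
k(v) = 5 + 3*v/2 (k(v) = 5 + ((v + v) + v)/2 = 5 + (2*v + v)/2 = 5 + (3*v)/2 = 5 + 3*v/2)
z(S) = S⁴/3 (z(S) = S*(S³/3) = S⁴/3)
0*(k(-1) - 1*20) + z(√(0 + 3))*34 = 0*((5 + (3/2)*(-1)) - 1*20) + ((√(0 + 3))⁴/3)*34 = 0*((5 - 3/2) - 20) + ((√3)⁴/3)*34 = 0*(7/2 - 20) + ((⅓)*9)*34 = 0*(-33/2) + 3*34 = 0 + 102 = 102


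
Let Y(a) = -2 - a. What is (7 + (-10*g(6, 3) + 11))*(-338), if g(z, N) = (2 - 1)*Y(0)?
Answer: -12844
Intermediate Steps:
g(z, N) = -2 (g(z, N) = (2 - 1)*(-2 - 1*0) = 1*(-2 + 0) = 1*(-2) = -2)
(7 + (-10*g(6, 3) + 11))*(-338) = (7 + (-10*(-2) + 11))*(-338) = (7 + (20 + 11))*(-338) = (7 + 31)*(-338) = 38*(-338) = -12844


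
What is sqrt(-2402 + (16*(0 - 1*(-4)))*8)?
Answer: 3*I*sqrt(210) ≈ 43.474*I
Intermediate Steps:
sqrt(-2402 + (16*(0 - 1*(-4)))*8) = sqrt(-2402 + (16*(0 + 4))*8) = sqrt(-2402 + (16*4)*8) = sqrt(-2402 + 64*8) = sqrt(-2402 + 512) = sqrt(-1890) = 3*I*sqrt(210)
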